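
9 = 9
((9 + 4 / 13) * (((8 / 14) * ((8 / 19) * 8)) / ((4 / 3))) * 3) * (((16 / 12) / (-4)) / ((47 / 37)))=-859584 / 81263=-10.58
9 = 9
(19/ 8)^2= 361/ 64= 5.64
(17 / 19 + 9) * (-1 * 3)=-564 / 19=-29.68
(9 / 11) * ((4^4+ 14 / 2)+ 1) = 216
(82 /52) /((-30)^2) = 41 /23400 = 0.00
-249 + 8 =-241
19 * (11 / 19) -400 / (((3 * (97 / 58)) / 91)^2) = -11141982109 / 84681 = -131575.94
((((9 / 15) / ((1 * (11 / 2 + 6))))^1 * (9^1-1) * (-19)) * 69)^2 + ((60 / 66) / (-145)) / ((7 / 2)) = 16715559068 / 55825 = 299427.84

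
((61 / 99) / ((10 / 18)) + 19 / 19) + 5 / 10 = 287 / 110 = 2.61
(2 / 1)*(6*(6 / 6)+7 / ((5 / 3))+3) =132 / 5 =26.40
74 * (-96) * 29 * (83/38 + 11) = -51607008/19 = -2716158.32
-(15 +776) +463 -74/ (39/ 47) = -16270/ 39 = -417.18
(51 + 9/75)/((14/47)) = 171.62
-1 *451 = -451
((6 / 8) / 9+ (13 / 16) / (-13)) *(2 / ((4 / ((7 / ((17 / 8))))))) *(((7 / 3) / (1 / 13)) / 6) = 0.17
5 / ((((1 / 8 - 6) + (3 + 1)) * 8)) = -1 / 3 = -0.33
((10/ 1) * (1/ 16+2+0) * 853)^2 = 19809155025/ 64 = 309518047.27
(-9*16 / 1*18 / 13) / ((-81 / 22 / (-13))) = -704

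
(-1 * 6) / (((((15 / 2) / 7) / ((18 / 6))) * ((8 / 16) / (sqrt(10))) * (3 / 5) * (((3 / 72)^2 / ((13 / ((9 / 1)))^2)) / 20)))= -12113920 * sqrt(10) / 9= -4256397.62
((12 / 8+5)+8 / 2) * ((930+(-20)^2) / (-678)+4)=4837 / 226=21.40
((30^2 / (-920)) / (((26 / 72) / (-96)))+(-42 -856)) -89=-217353 / 299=-726.93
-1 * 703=-703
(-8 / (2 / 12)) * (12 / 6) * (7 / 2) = -336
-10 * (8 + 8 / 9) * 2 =-1600 / 9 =-177.78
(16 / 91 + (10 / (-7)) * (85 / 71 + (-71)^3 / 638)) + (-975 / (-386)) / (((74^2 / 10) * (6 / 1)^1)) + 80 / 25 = 17493212260594479 / 21782673032120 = 803.08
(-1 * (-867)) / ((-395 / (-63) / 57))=3113397 / 395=7882.02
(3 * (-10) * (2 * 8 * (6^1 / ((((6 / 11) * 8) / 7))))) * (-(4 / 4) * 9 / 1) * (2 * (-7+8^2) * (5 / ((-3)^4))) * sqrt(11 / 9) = 292600 * sqrt(11) / 3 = 323481.47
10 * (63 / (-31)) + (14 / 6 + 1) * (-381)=-40000 / 31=-1290.32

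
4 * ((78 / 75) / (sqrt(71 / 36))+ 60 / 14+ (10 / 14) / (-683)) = 624 * sqrt(71) / 1775+ 81940 / 4781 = 20.10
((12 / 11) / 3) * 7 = 2.55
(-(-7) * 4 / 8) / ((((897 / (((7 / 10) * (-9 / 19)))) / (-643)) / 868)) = 20511057 / 28405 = 722.09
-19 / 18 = -1.06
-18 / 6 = -3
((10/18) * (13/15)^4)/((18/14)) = 0.24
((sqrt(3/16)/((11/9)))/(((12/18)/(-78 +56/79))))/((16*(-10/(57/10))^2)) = -267818319*sqrt(3)/556160000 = -0.83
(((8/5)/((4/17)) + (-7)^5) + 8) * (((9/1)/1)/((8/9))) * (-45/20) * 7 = 428452983/160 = 2677831.14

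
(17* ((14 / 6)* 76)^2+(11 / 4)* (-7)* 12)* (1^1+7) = 38474632 / 9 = 4274959.11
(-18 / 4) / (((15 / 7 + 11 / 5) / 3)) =-945 / 304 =-3.11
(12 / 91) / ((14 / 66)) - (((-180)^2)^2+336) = -668697333636 / 637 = -1049760335.38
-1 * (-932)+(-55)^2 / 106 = 101817 / 106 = 960.54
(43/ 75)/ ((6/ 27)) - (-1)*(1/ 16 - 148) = -58143/ 400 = -145.36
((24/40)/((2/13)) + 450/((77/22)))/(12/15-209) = -3091/4858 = -0.64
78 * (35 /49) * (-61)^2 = 1451190 /7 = 207312.86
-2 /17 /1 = -2 /17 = -0.12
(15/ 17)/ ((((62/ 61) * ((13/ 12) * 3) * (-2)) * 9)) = -305/ 20553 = -0.01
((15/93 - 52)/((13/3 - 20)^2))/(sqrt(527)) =-0.01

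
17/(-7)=-17/7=-2.43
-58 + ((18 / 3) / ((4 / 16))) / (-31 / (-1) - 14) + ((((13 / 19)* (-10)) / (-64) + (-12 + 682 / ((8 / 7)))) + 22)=550.27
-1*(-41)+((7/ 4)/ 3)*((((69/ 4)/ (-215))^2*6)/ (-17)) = 1030969073/ 25146400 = 41.00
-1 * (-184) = 184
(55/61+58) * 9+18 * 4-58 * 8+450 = 35875/61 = 588.11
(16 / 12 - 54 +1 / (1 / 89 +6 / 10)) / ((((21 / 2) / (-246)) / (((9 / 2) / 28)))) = 5121843 / 26656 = 192.15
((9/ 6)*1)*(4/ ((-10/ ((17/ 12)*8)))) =-34/ 5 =-6.80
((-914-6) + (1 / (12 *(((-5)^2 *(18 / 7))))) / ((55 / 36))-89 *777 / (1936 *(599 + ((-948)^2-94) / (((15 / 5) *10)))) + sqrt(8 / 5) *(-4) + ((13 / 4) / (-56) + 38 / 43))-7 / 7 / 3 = -1315530600181573 / 1430689722000-8 *sqrt(10) / 5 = -924.57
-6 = -6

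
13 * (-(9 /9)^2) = -13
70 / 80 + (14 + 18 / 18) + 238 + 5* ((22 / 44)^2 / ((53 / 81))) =108453 / 424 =255.79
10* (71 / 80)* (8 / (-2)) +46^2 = 4161 / 2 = 2080.50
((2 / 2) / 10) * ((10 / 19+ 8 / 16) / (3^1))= 0.03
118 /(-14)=-59 /7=-8.43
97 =97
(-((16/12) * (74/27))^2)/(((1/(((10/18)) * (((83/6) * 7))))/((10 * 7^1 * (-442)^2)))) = -1740372217875200/177147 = -9824452109.69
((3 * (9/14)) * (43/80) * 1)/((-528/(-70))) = 387/2816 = 0.14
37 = 37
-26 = -26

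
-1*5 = -5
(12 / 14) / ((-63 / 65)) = -130 / 147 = -0.88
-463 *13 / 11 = -6019 / 11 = -547.18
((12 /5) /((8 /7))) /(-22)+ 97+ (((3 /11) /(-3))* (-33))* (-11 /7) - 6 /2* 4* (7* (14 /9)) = -177761 /4620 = -38.48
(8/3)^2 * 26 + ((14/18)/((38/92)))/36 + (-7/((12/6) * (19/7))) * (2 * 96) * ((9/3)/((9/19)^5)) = -7718937295/249318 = -30960.21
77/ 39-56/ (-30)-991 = -192496/ 195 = -987.16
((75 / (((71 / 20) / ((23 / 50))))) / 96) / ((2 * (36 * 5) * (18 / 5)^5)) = 71875 / 154551545856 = 0.00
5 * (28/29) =140/29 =4.83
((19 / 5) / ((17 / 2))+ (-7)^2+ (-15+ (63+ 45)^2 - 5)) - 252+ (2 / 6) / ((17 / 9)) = 972538 / 85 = 11441.62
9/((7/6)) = 54/7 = 7.71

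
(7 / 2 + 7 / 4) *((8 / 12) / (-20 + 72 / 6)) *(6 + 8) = -49 / 8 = -6.12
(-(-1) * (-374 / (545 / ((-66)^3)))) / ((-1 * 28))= -26880876 / 3815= -7046.10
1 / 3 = 0.33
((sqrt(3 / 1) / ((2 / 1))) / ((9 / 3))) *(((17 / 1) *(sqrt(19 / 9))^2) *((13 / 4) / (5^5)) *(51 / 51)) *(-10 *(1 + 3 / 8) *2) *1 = -46189 *sqrt(3) / 270000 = -0.30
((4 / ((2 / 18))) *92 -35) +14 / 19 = 62277 / 19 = 3277.74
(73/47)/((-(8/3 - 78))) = 219/10622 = 0.02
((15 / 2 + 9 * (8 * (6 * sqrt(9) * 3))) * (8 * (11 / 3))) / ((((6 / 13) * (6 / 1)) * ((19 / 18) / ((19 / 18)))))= 41263.44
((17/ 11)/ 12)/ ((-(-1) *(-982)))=-17/ 129624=-0.00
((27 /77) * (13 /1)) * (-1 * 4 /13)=-108 /77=-1.40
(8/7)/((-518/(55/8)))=-55/3626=-0.02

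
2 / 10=1 / 5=0.20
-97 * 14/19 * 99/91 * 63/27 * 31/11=-126294/247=-511.31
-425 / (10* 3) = -85 / 6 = -14.17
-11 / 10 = -1.10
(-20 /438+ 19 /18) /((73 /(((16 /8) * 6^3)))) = 31848 /5329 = 5.98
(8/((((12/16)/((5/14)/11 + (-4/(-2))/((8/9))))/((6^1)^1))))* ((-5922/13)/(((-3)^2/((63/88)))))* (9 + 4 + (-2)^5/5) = -24978996/715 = -34935.66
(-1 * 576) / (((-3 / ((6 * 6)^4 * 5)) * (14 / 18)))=14511882240 / 7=2073126034.29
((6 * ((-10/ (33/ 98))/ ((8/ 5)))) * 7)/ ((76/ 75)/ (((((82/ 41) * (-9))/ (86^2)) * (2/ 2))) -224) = 5788125/ 4754728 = 1.22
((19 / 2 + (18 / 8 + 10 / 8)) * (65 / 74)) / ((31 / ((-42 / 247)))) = -1365 / 21793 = -0.06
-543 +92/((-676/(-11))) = -91514/169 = -541.50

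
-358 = -358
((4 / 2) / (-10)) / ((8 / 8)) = -1 / 5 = -0.20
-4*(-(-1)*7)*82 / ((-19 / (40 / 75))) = 64.45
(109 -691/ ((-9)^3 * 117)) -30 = 6738838/ 85293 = 79.01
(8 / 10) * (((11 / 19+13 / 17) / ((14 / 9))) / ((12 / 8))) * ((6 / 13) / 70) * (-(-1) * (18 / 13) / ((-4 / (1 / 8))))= -2511 / 19105450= -0.00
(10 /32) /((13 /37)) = 185 /208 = 0.89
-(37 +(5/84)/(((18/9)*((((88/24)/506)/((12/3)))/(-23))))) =2386/7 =340.86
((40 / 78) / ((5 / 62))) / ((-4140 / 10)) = -124 / 8073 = -0.02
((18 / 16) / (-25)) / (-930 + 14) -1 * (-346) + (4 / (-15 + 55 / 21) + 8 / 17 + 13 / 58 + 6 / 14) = 2850317292327 / 8218901600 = 346.80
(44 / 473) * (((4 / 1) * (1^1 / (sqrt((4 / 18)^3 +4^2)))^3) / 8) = 19683 * sqrt(2918) / 1464532528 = 0.00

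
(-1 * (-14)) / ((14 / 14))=14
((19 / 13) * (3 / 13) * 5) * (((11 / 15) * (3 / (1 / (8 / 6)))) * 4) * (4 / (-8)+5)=15048 / 169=89.04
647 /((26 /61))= 39467 /26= 1517.96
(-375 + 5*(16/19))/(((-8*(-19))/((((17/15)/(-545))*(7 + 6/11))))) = 1988099/51940680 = 0.04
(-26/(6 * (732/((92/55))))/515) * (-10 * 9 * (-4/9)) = -2392/3110085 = -0.00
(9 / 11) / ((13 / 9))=81 / 143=0.57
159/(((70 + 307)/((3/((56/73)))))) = 34821/21112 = 1.65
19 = 19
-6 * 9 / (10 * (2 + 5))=-27 / 35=-0.77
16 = 16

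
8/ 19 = 0.42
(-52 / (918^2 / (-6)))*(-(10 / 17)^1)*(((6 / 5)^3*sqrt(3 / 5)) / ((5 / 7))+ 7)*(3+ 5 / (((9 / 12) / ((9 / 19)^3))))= -15431780 / 2729559627 -24690848*sqrt(15) / 63184250625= -0.01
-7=-7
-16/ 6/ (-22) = 4/ 33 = 0.12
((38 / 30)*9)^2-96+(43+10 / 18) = 17441 / 225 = 77.52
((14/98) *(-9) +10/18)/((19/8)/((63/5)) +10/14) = -368/455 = -0.81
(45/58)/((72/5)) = 25/464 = 0.05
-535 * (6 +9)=-8025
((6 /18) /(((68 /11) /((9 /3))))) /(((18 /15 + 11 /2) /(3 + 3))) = 165 /1139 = 0.14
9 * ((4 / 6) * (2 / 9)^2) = 8 / 27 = 0.30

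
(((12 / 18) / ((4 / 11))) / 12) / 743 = 11 / 53496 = 0.00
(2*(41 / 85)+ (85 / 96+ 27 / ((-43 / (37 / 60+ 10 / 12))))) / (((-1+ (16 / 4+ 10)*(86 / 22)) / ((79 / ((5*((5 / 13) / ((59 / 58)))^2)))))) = 168553848149687 / 87199118640000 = 1.93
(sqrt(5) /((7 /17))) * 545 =9265 * sqrt(5) /7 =2959.60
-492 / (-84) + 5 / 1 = 76 / 7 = 10.86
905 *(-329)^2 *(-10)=-979581050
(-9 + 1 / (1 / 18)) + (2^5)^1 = 41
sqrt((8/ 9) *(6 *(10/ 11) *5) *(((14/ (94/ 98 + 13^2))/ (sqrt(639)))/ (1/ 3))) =70 *sqrt(53438) *71^(3/ 4)/ 813021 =0.49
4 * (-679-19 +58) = -2560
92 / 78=46 / 39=1.18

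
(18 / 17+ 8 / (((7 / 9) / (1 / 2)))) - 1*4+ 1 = 381 / 119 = 3.20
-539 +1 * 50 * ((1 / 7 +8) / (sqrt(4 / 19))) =-539 +1425 * sqrt(19) / 7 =348.35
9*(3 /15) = 1.80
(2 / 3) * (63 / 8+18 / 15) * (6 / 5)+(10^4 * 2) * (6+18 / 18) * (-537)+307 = -3758984287 / 50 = -75179685.74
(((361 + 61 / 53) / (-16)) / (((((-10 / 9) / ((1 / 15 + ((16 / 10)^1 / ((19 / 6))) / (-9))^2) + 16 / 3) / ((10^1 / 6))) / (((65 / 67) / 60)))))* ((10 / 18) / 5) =29705 / 4392785856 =0.00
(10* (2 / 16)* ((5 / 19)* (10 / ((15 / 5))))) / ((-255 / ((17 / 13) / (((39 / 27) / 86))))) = -1075 / 3211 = -0.33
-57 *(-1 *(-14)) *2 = -1596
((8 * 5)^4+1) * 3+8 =7680011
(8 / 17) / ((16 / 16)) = 8 / 17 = 0.47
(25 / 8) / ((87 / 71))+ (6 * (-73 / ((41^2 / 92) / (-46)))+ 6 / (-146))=94392827375 / 85408248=1105.20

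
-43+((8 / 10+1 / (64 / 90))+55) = 2273 / 160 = 14.21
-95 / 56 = -1.70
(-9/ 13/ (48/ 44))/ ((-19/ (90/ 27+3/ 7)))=869/ 6916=0.13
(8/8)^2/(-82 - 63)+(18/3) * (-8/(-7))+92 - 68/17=96273/1015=94.85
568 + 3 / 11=6251 / 11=568.27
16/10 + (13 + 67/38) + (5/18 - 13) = 3113/855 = 3.64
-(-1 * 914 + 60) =854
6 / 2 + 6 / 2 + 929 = 935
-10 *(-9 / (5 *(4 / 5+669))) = 90 / 3349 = 0.03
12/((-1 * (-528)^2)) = -1/23232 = -0.00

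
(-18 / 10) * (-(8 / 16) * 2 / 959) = 9 / 4795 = 0.00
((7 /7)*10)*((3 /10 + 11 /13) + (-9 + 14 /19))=-17579 /247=-71.17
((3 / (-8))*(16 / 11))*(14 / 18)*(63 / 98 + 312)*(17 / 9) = -24803 / 99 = -250.54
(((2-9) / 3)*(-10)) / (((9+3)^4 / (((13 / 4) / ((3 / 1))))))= 455 / 373248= 0.00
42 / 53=0.79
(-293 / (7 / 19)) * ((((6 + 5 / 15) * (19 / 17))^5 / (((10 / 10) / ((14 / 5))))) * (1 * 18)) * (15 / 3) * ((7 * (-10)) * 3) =9556860840009886760 / 12778713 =747873501815.86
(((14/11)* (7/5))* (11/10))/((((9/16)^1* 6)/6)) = 784/225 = 3.48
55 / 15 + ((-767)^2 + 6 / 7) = 12354164 / 21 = 588293.52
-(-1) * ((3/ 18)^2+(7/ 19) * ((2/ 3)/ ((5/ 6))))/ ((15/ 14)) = 7721/ 25650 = 0.30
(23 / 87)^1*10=230 / 87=2.64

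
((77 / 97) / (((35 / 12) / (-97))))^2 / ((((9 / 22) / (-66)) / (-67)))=188341824 / 25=7533672.96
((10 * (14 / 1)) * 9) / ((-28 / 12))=-540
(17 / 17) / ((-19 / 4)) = -4 / 19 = -0.21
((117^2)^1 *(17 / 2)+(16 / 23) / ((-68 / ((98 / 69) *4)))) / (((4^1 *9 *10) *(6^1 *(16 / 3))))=6278360891 / 621596160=10.10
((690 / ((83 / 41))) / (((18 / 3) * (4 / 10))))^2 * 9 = 5002025625 / 27556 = 181522.20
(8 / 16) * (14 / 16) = 7 / 16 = 0.44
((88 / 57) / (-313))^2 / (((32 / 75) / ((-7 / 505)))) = -8470 / 10716143127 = -0.00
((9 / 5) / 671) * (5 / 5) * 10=18 / 671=0.03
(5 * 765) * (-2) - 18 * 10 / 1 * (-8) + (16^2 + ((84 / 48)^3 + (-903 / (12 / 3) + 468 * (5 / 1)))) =-245401 / 64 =-3834.39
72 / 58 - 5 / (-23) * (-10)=-622 / 667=-0.93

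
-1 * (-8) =8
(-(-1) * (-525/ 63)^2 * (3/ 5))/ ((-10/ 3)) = -25/ 2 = -12.50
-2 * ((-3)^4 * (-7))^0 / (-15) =0.13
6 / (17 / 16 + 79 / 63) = 6048 / 2335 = 2.59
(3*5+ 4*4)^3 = 29791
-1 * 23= -23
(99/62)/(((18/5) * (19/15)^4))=2784375/16159804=0.17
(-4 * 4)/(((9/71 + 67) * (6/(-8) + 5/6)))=-6816/2383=-2.86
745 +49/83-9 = 61137/83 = 736.59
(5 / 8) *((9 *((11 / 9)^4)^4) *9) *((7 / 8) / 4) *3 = 1608240545225025635 / 1952152956156672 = 823.83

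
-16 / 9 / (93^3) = -16 / 7239213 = -0.00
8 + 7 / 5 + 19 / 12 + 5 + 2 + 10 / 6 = 393 / 20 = 19.65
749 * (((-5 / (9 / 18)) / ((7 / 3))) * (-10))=32100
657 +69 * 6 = 1071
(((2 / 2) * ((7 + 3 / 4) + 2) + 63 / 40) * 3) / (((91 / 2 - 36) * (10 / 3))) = 1.07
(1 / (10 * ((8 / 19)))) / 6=19 / 480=0.04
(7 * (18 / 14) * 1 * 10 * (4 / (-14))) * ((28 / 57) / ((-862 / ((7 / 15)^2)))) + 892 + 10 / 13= 1425628106 / 1596855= 892.77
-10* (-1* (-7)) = -70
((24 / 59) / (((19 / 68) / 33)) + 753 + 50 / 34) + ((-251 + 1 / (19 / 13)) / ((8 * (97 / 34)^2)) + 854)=296335664258 / 179307313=1652.67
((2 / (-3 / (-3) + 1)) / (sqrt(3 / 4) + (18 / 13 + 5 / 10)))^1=637 / 947-169*sqrt(3) / 947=0.36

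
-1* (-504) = 504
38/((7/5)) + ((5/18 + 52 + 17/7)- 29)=6659/126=52.85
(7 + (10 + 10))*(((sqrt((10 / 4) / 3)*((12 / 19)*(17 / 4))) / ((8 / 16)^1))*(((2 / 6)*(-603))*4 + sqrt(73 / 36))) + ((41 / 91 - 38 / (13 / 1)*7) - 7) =153*sqrt(30)*(-4824 + sqrt(73)) / 38 - 2458 / 91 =-106222.45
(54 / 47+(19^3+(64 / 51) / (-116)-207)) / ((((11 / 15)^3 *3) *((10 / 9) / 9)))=1404781754625 / 30840601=45549.75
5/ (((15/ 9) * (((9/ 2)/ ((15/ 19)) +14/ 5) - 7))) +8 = 10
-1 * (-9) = 9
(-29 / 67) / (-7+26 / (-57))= 1653 / 28475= 0.06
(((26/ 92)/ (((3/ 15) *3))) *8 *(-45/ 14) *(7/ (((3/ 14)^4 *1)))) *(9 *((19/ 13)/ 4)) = -9123800/ 69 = -132228.99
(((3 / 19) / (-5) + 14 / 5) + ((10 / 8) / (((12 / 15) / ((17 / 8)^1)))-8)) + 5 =37559 / 12160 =3.09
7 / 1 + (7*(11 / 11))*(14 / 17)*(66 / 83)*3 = 29281 / 1411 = 20.75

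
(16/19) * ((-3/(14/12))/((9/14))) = -64/19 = -3.37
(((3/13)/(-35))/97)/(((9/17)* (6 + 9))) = -17/1986075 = -0.00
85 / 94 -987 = -986.10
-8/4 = -2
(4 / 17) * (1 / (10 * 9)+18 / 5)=130 / 153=0.85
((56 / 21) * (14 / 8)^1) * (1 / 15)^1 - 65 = -2911 / 45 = -64.69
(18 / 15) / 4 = 3 / 10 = 0.30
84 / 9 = 28 / 3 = 9.33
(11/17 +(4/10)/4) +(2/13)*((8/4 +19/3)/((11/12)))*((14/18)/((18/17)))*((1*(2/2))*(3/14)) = 634847/656370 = 0.97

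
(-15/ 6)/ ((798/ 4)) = -5/ 399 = -0.01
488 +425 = 913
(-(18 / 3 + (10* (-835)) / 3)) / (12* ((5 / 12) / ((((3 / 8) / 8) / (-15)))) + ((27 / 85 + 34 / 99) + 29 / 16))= -373940160 / 215090957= -1.74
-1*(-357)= 357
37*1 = 37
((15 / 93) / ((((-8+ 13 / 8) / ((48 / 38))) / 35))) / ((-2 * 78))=0.01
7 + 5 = 12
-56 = -56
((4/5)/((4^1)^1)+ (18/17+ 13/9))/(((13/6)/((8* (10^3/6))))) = 1663.55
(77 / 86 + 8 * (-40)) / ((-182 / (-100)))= -52775 / 301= -175.33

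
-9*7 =-63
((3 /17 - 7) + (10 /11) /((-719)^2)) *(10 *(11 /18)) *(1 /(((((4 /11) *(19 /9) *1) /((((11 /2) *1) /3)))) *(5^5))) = -39908344993 /1252338022500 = -0.03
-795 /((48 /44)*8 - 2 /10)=-43725 /469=-93.23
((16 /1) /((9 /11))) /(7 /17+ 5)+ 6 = 1990 /207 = 9.61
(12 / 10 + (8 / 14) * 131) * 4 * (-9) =-95832 / 35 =-2738.06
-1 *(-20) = 20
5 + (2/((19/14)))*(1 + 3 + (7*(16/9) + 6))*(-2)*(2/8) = -1973/171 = -11.54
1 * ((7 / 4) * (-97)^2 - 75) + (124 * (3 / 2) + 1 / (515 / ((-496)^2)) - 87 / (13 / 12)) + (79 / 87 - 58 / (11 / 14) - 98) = 430640988469 / 25628460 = 16803.23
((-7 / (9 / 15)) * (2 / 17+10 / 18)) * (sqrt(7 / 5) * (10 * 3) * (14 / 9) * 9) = -100940 * sqrt(35) / 153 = -3903.07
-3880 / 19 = -204.21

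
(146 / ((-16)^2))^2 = 5329 / 16384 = 0.33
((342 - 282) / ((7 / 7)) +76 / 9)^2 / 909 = 379456 / 73629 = 5.15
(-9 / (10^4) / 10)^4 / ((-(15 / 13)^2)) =-123201 / 2500000000000000000000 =-0.00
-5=-5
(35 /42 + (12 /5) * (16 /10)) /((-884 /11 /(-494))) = 146509 /5100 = 28.73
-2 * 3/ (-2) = 3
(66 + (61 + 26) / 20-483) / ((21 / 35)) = -2751 / 4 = -687.75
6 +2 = 8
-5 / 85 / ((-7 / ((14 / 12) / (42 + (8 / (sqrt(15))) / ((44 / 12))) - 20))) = -21310915 / 126976332 - 11 * sqrt(15) / 13604607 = -0.17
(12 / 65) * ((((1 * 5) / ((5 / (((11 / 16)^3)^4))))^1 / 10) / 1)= 9415285130163 / 45739683715481600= 0.00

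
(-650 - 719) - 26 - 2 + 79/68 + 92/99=-1394.91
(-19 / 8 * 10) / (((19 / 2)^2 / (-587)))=2935 / 19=154.47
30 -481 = -451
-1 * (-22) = 22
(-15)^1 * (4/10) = -6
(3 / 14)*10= 15 / 7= 2.14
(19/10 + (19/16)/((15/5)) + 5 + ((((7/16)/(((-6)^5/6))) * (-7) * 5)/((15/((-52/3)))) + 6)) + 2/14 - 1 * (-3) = 26821429/1632960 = 16.43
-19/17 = -1.12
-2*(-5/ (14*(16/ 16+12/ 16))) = 20/ 49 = 0.41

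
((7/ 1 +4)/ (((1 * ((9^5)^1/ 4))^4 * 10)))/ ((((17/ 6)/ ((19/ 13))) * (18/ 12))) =107008/ 13434220332257906325105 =0.00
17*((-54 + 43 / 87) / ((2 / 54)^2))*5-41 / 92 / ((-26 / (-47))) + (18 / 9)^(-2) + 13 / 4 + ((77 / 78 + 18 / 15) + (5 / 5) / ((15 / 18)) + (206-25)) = -3315296.54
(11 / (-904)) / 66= -0.00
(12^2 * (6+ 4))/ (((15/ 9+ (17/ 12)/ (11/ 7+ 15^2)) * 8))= 1141920/ 10613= 107.60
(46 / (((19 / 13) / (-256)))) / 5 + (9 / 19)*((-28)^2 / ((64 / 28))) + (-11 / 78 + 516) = -6914419 / 7410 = -933.12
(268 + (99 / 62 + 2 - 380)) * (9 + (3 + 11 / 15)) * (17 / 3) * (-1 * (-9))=-21823087 / 310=-70397.05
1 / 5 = 0.20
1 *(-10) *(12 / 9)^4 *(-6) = 5120 / 27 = 189.63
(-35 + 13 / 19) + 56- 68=-880 / 19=-46.32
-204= -204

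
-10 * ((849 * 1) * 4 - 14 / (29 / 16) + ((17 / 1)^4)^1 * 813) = -19692728770 / 29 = -679059612.76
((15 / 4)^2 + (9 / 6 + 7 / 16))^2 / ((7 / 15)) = 3840 / 7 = 548.57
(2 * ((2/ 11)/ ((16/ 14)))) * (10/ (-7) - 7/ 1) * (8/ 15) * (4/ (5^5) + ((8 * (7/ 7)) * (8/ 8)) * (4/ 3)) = -2145712/ 140625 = -15.26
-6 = -6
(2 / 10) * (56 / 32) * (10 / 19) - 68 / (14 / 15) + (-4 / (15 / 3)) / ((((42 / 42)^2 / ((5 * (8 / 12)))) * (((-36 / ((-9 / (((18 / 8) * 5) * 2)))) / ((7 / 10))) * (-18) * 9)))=-1056920563 / 14543550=-72.67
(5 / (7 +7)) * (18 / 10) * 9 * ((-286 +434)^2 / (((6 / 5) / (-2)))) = -1478520 / 7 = -211217.14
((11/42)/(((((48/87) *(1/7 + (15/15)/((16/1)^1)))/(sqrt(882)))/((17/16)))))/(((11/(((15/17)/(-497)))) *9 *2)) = -0.00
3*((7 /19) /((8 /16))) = 42 /19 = 2.21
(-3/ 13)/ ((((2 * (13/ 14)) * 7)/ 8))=-0.14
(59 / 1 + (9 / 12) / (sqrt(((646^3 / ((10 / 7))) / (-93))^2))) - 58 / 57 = 656513189065 / 11322617712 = 57.98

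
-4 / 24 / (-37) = 0.00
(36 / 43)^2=1296 / 1849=0.70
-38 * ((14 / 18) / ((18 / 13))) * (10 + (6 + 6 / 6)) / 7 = -4199 / 81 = -51.84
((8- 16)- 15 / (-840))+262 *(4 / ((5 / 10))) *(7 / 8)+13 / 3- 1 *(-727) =429635 / 168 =2557.35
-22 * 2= -44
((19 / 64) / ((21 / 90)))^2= 81225 / 50176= 1.62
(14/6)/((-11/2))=-14/33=-0.42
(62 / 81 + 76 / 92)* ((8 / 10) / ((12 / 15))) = 1.59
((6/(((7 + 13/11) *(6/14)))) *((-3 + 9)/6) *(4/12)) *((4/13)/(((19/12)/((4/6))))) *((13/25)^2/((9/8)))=256256/14428125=0.02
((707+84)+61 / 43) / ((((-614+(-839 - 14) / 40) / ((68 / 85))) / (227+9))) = -85775616 / 364253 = -235.48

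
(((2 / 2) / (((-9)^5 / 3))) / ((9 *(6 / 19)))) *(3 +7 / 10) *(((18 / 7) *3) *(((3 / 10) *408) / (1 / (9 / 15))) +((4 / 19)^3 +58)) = -13868686801 / 335737851750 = -0.04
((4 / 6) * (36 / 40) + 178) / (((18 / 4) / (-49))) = -87514 / 45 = -1944.76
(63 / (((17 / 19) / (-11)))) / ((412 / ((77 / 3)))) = -337953 / 7004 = -48.25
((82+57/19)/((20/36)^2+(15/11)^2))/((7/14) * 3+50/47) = 460647/30125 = 15.29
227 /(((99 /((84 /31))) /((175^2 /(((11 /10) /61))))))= 118738025000 /11253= 10551677.33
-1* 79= -79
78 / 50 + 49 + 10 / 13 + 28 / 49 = 118074 / 2275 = 51.90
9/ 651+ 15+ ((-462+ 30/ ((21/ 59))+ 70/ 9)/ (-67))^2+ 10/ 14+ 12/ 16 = 103757931553/ 2209288284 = 46.96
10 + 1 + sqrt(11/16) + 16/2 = sqrt(11)/4 + 19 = 19.83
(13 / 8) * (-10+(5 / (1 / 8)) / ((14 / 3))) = -65 / 28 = -2.32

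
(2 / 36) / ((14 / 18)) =1 / 14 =0.07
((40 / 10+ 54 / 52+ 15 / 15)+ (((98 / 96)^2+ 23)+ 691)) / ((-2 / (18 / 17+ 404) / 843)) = -20895509174815 / 169728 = -123111738.63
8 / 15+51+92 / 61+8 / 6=49753 / 915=54.37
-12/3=-4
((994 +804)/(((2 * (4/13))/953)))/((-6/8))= -11137711/3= -3712570.33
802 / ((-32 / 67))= -26867 / 16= -1679.19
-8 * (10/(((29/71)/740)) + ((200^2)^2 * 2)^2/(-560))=29695999999970577600/203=146285714285569347.78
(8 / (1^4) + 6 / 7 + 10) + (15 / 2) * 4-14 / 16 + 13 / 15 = 41033 / 840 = 48.85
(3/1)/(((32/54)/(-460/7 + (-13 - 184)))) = -148959/112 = -1329.99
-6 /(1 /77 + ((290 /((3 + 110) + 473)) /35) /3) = -203049 /599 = -338.98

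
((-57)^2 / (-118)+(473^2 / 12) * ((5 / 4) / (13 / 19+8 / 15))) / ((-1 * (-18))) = 6260986001 / 5896224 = 1061.86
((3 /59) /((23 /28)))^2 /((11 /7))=49392 /20255939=0.00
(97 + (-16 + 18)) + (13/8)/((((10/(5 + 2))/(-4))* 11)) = 21689/220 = 98.59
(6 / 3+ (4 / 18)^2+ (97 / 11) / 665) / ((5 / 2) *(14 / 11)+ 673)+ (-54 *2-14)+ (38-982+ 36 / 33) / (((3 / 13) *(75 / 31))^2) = -3146.92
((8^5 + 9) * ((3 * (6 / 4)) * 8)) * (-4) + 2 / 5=-23599438 / 5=-4719887.60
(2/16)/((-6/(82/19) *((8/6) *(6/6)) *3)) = -41/1824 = -0.02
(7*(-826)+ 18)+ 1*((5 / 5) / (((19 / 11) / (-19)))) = -5775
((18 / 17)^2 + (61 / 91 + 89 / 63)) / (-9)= -758390 / 2130219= -0.36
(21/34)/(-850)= -21/28900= -0.00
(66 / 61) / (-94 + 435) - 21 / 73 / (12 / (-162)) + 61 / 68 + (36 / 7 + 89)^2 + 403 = 4264126680017 / 459959276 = 9270.66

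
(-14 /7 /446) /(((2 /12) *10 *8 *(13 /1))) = -0.00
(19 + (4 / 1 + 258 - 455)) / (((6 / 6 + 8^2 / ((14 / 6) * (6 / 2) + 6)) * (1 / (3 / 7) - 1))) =-3393 / 154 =-22.03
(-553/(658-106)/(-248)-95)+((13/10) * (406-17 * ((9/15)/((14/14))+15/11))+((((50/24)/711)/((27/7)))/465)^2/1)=4521891610838628725923/11612230293302971200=389.41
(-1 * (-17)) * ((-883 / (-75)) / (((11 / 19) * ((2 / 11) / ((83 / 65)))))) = 23672347 / 9750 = 2427.93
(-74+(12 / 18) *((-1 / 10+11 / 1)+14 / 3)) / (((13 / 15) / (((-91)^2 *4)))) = -7294924 / 3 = -2431641.33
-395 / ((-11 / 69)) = 27255 / 11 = 2477.73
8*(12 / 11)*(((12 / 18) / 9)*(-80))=-5120 / 99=-51.72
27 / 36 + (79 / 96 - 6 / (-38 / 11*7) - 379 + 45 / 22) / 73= -45102559 / 10252704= -4.40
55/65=11/13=0.85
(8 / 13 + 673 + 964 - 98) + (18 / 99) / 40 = 4403313 / 2860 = 1539.62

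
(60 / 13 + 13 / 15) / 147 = 0.04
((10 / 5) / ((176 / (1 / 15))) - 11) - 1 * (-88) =101641 / 1320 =77.00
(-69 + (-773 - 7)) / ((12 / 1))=-283 / 4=-70.75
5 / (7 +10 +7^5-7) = 5 / 16817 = 0.00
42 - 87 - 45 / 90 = -91 / 2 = -45.50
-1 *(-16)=16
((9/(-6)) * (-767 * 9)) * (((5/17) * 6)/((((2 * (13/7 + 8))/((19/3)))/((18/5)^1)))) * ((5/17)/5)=8262891/6647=1243.10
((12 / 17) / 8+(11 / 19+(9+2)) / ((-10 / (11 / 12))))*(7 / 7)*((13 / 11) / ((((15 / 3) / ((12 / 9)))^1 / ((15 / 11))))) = -49036 / 117249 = -0.42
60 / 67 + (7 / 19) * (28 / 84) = 3889 / 3819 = 1.02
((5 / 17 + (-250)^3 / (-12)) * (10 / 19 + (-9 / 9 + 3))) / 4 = 265625060 / 323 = 822368.61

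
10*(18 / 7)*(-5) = -900 / 7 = -128.57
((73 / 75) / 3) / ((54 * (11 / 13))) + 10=1337449 / 133650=10.01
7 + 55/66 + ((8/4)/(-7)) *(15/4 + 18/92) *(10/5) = 5389/966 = 5.58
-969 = -969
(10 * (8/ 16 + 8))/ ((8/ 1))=85/ 8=10.62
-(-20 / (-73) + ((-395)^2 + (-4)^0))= -11389918 / 73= -156026.27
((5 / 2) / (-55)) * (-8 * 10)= 40 / 11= 3.64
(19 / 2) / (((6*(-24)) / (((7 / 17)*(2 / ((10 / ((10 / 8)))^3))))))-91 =-91.00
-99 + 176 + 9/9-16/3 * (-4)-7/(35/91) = 1217/15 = 81.13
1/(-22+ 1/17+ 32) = 17/171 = 0.10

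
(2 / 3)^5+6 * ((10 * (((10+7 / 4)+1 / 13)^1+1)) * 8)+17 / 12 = 6158.47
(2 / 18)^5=0.00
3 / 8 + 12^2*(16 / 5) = 18447 / 40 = 461.18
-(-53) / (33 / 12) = 212 / 11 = 19.27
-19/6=-3.17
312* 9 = 2808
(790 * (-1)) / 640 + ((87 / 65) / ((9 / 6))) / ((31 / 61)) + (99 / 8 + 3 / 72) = 5005501 / 386880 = 12.94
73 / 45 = 1.62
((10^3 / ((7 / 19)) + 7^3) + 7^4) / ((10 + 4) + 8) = 19104 / 77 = 248.10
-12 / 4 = -3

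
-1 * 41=-41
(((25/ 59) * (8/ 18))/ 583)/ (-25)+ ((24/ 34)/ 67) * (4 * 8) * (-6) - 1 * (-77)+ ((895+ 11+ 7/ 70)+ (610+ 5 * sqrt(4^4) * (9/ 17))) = 5759534108077/ 3526036470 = 1633.43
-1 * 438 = -438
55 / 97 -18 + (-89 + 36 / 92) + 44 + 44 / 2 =-89333 / 2231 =-40.04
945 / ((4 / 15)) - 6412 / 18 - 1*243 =106003 / 36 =2944.53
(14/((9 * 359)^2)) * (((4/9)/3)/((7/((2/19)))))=16/5355392193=0.00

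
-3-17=-20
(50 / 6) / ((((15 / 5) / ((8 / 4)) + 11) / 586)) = 390.67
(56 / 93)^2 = 3136 / 8649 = 0.36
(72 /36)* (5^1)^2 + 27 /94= 4727 /94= 50.29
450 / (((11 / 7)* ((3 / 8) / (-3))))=-25200 / 11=-2290.91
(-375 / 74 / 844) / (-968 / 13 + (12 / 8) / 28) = 34125 / 422897383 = 0.00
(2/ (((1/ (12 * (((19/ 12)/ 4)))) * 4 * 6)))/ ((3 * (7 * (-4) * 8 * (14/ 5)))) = -0.00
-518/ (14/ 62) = -2294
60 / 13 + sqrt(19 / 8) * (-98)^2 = 60 / 13 + 2401 * sqrt(38) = 14805.37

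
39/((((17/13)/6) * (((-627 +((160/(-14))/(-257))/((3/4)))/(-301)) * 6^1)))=823619979/57521183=14.32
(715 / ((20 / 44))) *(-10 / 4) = -7865 / 2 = -3932.50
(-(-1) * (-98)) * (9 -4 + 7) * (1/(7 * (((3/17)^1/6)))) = -5712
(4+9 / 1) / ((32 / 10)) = 65 / 16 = 4.06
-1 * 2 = -2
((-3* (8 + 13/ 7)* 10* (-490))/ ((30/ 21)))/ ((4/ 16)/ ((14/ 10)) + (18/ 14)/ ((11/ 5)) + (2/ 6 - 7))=-17180.81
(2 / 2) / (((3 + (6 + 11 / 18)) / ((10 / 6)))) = 0.17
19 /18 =1.06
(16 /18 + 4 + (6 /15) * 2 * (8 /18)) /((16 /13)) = 767 /180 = 4.26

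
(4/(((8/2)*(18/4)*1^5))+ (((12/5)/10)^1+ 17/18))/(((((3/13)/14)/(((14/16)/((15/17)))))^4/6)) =2901588826279689091/26244000000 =110561988.50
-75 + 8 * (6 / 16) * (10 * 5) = 75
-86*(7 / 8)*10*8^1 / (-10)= 602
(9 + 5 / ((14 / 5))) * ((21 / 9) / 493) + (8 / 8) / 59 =11867 / 174522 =0.07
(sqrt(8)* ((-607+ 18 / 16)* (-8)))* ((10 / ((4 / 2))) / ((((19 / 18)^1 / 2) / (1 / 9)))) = 193880* sqrt(2) / 19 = 14430.93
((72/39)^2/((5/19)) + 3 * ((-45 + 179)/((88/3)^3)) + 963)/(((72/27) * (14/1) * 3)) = 281002409559/32247255040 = 8.71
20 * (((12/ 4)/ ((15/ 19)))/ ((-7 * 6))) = -38/ 21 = -1.81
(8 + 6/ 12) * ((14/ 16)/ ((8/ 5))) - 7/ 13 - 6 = -3145/ 1664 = -1.89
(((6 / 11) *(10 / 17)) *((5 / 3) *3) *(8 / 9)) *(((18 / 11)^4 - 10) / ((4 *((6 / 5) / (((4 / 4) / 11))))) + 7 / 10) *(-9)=-249848680 / 30116537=-8.30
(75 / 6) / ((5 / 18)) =45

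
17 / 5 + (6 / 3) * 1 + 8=67 / 5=13.40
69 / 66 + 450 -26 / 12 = 14813 / 33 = 448.88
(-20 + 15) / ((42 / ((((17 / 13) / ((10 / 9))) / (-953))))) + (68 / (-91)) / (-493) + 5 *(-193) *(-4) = 38831107207 / 10059868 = 3860.00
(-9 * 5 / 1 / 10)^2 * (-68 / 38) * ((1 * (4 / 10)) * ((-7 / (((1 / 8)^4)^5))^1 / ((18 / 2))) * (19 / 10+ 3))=63688597516066023635.27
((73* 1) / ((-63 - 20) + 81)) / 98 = -73 / 196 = -0.37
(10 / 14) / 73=5 / 511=0.01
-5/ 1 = -5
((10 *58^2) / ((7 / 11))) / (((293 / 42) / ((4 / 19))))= 8880960 / 5567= 1595.29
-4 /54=-2 /27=-0.07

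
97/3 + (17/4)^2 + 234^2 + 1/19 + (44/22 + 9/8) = 49986331/912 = 54809.57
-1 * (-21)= 21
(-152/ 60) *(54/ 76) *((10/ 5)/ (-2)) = 9/ 5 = 1.80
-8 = -8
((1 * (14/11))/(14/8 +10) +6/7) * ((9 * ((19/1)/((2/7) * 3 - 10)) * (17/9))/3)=-564281/49632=-11.37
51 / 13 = 3.92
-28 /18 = -14 /9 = -1.56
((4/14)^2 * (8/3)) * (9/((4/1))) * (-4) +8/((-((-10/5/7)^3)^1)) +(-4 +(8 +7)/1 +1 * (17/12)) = 207833/588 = 353.46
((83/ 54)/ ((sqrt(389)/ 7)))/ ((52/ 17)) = 9877*sqrt(389)/ 1092312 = 0.18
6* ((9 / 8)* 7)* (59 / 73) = 11151 / 292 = 38.19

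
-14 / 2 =-7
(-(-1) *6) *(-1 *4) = -24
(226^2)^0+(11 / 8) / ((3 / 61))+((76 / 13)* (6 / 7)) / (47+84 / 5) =20229875 / 696696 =29.04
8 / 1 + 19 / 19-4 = 5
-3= -3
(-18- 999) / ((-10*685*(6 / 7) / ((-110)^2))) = 287133 / 137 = 2095.86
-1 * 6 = -6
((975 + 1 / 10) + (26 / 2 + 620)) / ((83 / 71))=1375.60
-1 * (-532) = 532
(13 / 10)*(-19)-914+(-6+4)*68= -10747 / 10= -1074.70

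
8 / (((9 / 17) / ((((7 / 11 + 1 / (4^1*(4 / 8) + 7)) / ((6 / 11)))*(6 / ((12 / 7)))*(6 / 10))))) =17612 / 405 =43.49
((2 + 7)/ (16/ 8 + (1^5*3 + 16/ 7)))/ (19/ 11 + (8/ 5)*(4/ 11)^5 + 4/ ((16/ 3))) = 67641420/ 136205921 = 0.50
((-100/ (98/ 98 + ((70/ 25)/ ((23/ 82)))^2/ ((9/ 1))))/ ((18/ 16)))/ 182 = -5290000/ 130760539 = -0.04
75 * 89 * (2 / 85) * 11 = 29370 / 17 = 1727.65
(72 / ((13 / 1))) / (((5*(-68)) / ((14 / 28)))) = -9 / 1105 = -0.01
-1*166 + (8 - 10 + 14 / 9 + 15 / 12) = -5947 / 36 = -165.19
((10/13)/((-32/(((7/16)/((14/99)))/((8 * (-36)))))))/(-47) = -55/10010624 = -0.00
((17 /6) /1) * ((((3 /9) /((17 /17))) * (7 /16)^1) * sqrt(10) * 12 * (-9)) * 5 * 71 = -50096.41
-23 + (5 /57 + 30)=404 /57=7.09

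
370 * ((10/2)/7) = 1850/7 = 264.29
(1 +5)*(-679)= -4074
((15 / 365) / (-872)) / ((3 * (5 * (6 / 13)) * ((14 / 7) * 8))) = -0.00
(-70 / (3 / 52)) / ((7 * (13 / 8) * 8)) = -40 / 3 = -13.33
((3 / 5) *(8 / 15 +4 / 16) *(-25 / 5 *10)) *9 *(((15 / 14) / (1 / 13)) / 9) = -9165 / 28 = -327.32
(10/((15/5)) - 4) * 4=-8/3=-2.67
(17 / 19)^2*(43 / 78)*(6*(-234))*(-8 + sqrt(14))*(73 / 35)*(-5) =-130632624 / 2527 + 16329078*sqrt(14) / 2527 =-27516.74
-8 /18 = -4 /9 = -0.44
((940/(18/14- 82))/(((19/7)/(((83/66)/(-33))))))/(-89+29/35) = -6690215/3607662069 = -0.00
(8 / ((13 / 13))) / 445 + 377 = 377.02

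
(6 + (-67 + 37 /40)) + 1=-2363 /40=-59.08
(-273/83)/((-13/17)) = 357/83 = 4.30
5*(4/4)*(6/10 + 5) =28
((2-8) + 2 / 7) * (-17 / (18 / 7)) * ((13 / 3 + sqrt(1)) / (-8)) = -680 / 27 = -25.19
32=32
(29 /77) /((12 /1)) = 29 /924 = 0.03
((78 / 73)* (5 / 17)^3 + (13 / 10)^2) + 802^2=23068508726281 / 35864900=643205.72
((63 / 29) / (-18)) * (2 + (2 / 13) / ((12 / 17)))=-1211 / 4524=-0.27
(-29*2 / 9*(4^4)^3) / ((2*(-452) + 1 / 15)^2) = -24326963200 / 183846481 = -132.32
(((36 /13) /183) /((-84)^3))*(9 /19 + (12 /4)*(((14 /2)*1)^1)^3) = -815 /31007886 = -0.00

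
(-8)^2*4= 256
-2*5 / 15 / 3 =-2 / 9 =-0.22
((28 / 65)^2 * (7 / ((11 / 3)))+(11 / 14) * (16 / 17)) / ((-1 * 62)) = -3024508 / 171446275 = -0.02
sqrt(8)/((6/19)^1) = 8.96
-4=-4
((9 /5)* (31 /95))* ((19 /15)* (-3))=-279 /125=-2.23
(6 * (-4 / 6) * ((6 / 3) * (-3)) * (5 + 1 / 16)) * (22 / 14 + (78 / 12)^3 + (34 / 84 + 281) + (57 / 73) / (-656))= 45420695325 / 670432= 67748.40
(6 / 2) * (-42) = -126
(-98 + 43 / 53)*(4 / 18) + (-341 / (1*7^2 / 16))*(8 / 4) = -1903274 / 7791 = -244.29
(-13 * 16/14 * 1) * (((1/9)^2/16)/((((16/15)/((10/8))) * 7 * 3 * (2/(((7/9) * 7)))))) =-325/186624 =-0.00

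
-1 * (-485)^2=-235225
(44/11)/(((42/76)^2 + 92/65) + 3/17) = 6382480/3027301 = 2.11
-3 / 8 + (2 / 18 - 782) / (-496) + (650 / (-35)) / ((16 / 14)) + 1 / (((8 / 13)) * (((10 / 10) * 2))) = -1025 / 72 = -14.24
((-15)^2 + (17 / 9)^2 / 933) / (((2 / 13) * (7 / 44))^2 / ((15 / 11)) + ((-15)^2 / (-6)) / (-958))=5684.30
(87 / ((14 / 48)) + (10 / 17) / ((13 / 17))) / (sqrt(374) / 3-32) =-3918816 / 402311-40821 * sqrt(374) / 402311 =-11.70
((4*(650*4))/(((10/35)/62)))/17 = 2256800/17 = 132752.94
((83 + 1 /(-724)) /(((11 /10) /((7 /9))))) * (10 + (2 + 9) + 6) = 6309555 /3982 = 1584.52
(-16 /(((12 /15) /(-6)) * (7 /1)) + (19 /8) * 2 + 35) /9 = 177 /28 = 6.32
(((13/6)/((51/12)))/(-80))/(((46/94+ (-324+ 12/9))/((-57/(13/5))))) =-2679/6178072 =-0.00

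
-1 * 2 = -2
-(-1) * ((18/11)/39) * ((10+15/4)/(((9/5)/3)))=0.96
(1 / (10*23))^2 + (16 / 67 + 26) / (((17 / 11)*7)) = 1022988173 / 421771700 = 2.43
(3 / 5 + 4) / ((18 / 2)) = 23 / 45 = 0.51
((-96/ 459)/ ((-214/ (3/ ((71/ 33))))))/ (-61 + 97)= 0.00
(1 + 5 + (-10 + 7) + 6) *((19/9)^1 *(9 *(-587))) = -100377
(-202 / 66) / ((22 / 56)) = -2828 / 363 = -7.79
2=2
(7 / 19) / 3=7 / 57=0.12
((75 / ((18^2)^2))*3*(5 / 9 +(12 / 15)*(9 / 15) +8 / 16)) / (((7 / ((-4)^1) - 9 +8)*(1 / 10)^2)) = -17275 / 144342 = -0.12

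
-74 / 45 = -1.64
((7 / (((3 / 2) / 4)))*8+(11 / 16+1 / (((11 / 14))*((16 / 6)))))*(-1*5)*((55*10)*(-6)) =9932875 / 4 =2483218.75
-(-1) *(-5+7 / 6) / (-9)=23 / 54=0.43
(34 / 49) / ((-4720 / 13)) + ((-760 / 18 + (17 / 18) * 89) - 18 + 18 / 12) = 25.33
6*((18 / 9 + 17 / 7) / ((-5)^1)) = -186 / 35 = -5.31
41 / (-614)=-41 / 614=-0.07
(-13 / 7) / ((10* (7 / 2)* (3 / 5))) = -13 / 147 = -0.09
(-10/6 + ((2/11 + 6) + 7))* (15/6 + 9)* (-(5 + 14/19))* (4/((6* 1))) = -50140/99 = -506.46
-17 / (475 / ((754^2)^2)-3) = 5494577518352 / 969631326293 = 5.67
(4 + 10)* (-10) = -140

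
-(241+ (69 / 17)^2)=-74410 / 289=-257.47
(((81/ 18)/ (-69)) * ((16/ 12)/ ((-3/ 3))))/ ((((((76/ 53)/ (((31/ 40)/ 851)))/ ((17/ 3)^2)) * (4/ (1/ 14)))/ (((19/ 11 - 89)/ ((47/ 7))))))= -474827/ 1153593474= -0.00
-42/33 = -14/11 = -1.27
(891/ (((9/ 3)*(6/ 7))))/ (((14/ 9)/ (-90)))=-40095/ 2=-20047.50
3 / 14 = 0.21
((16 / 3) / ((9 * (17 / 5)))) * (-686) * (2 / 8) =-13720 / 459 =-29.89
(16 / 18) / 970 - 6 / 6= -4361 / 4365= -1.00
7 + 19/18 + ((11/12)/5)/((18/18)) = 1483/180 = 8.24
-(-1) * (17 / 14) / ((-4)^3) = -17 / 896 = -0.02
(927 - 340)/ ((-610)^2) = 0.00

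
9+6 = 15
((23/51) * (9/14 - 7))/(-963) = 2047/687582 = 0.00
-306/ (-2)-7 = 146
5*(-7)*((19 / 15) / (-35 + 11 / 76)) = 10108 / 7947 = 1.27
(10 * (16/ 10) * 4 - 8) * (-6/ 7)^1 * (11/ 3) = -176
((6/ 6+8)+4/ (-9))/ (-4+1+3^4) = 77/ 702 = 0.11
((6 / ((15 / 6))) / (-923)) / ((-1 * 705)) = 4 / 1084525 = 0.00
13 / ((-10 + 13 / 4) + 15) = 52 / 33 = 1.58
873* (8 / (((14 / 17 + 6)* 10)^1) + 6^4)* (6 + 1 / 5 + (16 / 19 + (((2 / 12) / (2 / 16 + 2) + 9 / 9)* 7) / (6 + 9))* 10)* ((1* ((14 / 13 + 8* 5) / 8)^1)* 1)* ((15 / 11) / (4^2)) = 4171349838471363 / 428633920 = 9731730.61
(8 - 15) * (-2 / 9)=1.56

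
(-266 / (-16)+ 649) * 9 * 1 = 47925 / 8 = 5990.62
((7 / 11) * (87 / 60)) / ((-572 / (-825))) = 3045 / 2288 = 1.33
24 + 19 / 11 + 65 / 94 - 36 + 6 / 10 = -46433 / 5170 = -8.98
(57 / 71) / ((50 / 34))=969 / 1775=0.55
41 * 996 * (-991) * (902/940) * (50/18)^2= -380235055750/1269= -299633613.67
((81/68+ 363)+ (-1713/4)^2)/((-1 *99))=-16661111/8976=-1856.18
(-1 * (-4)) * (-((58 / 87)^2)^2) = -64 / 81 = -0.79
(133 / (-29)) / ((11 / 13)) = -1729 / 319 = -5.42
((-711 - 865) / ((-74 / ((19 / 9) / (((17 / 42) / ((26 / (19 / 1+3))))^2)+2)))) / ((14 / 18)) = 4959393048 / 9056971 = 547.58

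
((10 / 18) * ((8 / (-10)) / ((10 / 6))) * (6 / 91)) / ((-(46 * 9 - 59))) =8 / 161525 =0.00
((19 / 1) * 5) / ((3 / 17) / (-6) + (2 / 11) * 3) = 35530 / 193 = 184.09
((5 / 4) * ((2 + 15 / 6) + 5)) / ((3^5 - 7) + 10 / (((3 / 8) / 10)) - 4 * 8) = 285 / 11296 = 0.03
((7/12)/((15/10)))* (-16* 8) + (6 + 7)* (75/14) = 2503/126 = 19.87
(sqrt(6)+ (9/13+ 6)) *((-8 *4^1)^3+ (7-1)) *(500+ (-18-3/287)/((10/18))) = -1912487417826/18655-21982613998 *sqrt(6)/1435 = -140042232.94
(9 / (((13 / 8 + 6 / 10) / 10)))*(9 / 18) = 1800 / 89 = 20.22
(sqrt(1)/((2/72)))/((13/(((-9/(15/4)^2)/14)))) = -288/2275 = -0.13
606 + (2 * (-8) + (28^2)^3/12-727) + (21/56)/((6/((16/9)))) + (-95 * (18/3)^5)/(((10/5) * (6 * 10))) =361361092/9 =40151232.44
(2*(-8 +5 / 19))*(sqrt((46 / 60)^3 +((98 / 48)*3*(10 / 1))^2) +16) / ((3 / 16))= -392*sqrt(3039130635) / 4275 - 25088 / 19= -6375.46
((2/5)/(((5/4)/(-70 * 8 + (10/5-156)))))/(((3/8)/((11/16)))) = -10472/25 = -418.88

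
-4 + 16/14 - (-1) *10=50/7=7.14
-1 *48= -48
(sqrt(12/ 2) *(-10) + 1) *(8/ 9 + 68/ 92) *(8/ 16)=337/ 414 - 1685 *sqrt(6)/ 207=-19.13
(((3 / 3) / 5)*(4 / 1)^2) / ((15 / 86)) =18.35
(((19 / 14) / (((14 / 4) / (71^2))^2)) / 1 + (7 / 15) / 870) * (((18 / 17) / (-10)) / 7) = -12601652610301 / 295923250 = -42584.19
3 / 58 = 0.05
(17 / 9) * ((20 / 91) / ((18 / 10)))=1700 / 7371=0.23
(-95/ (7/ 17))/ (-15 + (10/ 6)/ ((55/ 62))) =53295/ 3031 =17.58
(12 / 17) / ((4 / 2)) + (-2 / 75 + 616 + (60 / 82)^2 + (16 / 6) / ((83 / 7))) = 109774656068 / 177891825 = 617.09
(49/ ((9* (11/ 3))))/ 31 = 49/ 1023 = 0.05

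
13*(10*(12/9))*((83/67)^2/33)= 3582280/444411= 8.06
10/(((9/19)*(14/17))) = 1615/63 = 25.63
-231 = -231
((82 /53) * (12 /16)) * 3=369 /106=3.48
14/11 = 1.27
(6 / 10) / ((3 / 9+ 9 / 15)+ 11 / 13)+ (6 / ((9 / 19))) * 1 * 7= 92653 / 1041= 89.00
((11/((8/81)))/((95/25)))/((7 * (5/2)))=891/532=1.67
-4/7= -0.57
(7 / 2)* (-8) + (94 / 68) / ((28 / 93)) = -22285 / 952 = -23.41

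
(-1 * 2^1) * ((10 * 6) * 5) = -600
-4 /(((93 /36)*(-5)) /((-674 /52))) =-8088 /2015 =-4.01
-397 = -397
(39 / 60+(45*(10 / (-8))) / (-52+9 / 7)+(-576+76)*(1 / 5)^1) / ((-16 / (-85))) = -1185767 / 2272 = -521.90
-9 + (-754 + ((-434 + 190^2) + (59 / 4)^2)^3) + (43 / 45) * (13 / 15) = 127746902895075560539 / 2764800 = 46204753651286.01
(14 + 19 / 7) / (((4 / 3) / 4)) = 351 / 7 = 50.14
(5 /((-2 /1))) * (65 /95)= -65 /38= -1.71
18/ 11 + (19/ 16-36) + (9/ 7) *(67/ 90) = -198469/ 6160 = -32.22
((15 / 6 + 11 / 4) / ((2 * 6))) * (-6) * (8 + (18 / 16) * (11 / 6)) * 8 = -3381 / 16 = -211.31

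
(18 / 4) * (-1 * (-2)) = 9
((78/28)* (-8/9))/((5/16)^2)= -13312/525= -25.36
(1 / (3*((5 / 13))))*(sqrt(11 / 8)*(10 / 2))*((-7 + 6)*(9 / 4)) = -39*sqrt(22) / 16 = -11.43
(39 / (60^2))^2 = 169 / 1440000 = 0.00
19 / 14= 1.36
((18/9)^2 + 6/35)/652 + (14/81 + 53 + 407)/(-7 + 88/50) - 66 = -18622353557/121071510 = -153.81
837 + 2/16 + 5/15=20099/24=837.46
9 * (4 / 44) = 0.82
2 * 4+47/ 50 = 447/ 50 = 8.94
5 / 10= 1 / 2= 0.50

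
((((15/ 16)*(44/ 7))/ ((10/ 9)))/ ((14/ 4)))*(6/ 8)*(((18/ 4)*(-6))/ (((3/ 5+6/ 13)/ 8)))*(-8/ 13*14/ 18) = 17820/ 161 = 110.68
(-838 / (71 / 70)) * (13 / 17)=-631.80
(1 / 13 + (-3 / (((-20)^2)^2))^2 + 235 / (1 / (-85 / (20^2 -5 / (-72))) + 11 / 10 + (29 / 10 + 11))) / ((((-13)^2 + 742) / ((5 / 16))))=96049126401474083 / 12223279677440000000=0.01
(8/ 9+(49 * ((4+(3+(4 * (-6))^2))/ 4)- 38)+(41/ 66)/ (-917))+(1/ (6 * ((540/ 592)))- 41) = 115429473947/ 16340940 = 7063.82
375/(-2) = -375/2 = -187.50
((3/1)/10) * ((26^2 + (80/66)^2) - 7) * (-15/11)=-730141/2662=-274.28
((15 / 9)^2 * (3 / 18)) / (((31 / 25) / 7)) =4375 / 1674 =2.61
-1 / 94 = -0.01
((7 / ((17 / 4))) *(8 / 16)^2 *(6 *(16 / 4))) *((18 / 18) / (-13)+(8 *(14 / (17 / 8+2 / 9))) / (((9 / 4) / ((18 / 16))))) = 675192 / 2873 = 235.01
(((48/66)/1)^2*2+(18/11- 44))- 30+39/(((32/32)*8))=-64305/968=-66.43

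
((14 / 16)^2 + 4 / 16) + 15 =1025 / 64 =16.02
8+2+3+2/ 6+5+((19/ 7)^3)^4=6640706027994538/ 41523861603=159925.06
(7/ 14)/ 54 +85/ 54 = 19/ 12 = 1.58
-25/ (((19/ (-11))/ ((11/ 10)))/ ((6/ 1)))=1815/ 19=95.53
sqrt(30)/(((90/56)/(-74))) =-2072 * sqrt(30)/45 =-252.20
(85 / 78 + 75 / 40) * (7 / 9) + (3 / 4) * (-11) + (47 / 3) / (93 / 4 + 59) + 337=6510979 / 19656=331.25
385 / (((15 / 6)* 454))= 77 / 227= 0.34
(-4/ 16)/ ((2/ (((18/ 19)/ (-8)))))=9/ 608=0.01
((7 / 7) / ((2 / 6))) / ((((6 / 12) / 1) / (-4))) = -24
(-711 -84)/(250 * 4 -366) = -795/634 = -1.25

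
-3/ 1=-3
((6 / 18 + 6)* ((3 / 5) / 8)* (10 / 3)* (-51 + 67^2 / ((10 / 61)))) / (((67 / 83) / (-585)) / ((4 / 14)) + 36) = 16809938457 / 13981964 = 1202.26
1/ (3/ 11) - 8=-13/ 3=-4.33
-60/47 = -1.28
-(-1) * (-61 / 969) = -61 / 969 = -0.06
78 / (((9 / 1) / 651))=5642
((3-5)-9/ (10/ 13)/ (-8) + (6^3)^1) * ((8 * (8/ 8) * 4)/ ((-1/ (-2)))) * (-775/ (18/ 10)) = -5937188.89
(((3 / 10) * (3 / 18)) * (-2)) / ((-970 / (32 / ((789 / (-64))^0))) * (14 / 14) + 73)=-8 / 3415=-0.00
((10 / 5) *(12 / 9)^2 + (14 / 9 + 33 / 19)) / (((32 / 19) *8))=1171 / 2304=0.51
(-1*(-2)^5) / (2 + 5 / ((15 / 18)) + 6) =2.29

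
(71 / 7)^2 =5041 / 49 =102.88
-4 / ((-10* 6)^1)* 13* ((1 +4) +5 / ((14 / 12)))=169 / 21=8.05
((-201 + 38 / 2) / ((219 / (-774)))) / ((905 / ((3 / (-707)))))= -20124 / 6672565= -0.00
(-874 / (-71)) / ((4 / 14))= 3059 / 71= 43.08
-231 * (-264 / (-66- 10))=-15246 / 19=-802.42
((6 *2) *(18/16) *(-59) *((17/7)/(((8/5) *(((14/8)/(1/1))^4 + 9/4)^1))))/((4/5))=-2708100/20839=-129.95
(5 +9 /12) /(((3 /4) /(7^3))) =7889 /3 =2629.67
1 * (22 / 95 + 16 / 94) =1794 / 4465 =0.40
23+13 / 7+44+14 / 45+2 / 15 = 69.30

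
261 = 261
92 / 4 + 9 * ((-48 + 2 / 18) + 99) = 483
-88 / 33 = -8 / 3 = -2.67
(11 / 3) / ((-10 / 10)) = -11 / 3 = -3.67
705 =705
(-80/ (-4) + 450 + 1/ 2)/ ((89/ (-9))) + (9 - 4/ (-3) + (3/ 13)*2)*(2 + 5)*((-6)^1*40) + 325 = -41323327/ 2314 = -17857.96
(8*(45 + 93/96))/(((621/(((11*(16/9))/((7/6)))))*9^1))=129448/117369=1.10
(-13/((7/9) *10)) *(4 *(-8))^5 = 1962934272/35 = 56083836.34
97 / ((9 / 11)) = 1067 / 9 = 118.56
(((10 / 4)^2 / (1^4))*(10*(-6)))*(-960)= 360000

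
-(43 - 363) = 320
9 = 9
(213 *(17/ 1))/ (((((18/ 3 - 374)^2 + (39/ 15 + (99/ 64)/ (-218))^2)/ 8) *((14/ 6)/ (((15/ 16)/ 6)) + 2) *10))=105728657817600/ 83701619738737247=0.00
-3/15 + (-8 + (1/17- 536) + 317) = -19307/85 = -227.14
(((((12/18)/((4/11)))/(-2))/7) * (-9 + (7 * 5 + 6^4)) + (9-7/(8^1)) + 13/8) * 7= -13723/12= -1143.58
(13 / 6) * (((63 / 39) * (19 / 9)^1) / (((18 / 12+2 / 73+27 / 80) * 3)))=388360 / 294057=1.32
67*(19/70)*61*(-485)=-7532341/14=-538024.36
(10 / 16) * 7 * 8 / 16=2.19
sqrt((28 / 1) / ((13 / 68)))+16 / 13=16 / 13+4* sqrt(1547) / 13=13.33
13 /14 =0.93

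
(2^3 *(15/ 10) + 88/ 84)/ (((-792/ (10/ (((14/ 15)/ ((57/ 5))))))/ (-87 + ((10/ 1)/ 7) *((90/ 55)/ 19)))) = 29021395/ 166012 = 174.82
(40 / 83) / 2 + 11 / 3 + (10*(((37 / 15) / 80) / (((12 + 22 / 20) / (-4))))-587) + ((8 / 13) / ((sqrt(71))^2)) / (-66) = -193140166525 / 331180707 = -583.19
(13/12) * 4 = 13/3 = 4.33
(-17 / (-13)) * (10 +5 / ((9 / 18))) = 340 / 13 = 26.15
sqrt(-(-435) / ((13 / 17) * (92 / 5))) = 5 * sqrt(442221) / 598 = 5.56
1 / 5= 0.20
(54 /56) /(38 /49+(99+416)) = 189 /101092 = 0.00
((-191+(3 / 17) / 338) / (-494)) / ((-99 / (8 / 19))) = -2194966 / 1334815911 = -0.00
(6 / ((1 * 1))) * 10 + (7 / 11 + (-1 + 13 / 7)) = 4735 / 77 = 61.49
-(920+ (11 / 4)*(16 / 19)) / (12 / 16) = -70096 / 57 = -1229.75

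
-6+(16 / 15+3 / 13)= -917 / 195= -4.70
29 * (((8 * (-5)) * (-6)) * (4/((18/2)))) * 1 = 9280/3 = 3093.33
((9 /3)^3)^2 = 729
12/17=0.71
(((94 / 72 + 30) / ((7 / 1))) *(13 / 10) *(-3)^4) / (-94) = -18837 / 3760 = -5.01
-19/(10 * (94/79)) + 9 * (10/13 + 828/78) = 1232567/12220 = 100.86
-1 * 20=-20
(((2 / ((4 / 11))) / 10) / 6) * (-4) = -11 / 30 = -0.37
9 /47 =0.19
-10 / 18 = -5 / 9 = -0.56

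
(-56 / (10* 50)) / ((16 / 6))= -21 / 500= -0.04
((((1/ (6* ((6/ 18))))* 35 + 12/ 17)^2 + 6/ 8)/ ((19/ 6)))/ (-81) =-10106/ 7803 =-1.30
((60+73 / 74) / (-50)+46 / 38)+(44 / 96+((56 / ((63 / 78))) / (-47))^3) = -1088230161899 / 394132872600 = -2.76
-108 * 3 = -324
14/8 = 7/4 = 1.75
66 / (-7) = -66 / 7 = -9.43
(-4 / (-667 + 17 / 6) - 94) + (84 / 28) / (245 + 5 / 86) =-526196688 / 5598925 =-93.98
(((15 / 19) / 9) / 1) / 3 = 5 / 171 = 0.03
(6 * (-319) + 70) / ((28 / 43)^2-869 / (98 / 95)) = 334136488 / 152567363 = 2.19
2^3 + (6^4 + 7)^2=1697817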